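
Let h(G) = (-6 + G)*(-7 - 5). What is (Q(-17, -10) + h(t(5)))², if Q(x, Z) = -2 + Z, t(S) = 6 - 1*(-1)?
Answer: 576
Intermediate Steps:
t(S) = 7 (t(S) = 6 + 1 = 7)
h(G) = 72 - 12*G (h(G) = (-6 + G)*(-12) = 72 - 12*G)
(Q(-17, -10) + h(t(5)))² = ((-2 - 10) + (72 - 12*7))² = (-12 + (72 - 84))² = (-12 - 12)² = (-24)² = 576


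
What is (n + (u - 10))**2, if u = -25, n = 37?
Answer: 4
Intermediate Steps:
(n + (u - 10))**2 = (37 + (-25 - 10))**2 = (37 - 35)**2 = 2**2 = 4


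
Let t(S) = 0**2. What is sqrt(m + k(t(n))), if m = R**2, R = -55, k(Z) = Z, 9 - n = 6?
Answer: 55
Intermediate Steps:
n = 3 (n = 9 - 1*6 = 9 - 6 = 3)
t(S) = 0
m = 3025 (m = (-55)**2 = 3025)
sqrt(m + k(t(n))) = sqrt(3025 + 0) = sqrt(3025) = 55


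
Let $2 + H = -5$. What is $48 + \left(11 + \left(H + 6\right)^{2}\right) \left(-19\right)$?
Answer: $-180$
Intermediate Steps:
$H = -7$ ($H = -2 - 5 = -7$)
$48 + \left(11 + \left(H + 6\right)^{2}\right) \left(-19\right) = 48 + \left(11 + \left(-7 + 6\right)^{2}\right) \left(-19\right) = 48 + \left(11 + \left(-1\right)^{2}\right) \left(-19\right) = 48 + \left(11 + 1\right) \left(-19\right) = 48 + 12 \left(-19\right) = 48 - 228 = -180$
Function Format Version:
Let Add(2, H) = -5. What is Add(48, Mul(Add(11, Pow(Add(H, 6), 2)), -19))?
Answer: -180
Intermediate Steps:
H = -7 (H = Add(-2, -5) = -7)
Add(48, Mul(Add(11, Pow(Add(H, 6), 2)), -19)) = Add(48, Mul(Add(11, Pow(Add(-7, 6), 2)), -19)) = Add(48, Mul(Add(11, Pow(-1, 2)), -19)) = Add(48, Mul(Add(11, 1), -19)) = Add(48, Mul(12, -19)) = Add(48, -228) = -180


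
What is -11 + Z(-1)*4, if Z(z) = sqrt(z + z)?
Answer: -11 + 4*I*sqrt(2) ≈ -11.0 + 5.6569*I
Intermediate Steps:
Z(z) = sqrt(2)*sqrt(z) (Z(z) = sqrt(2*z) = sqrt(2)*sqrt(z))
-11 + Z(-1)*4 = -11 + (sqrt(2)*sqrt(-1))*4 = -11 + (sqrt(2)*I)*4 = -11 + (I*sqrt(2))*4 = -11 + 4*I*sqrt(2)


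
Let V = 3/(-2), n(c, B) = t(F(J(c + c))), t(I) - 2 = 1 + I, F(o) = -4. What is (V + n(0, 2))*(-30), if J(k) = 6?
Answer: 75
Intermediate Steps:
t(I) = 3 + I (t(I) = 2 + (1 + I) = 3 + I)
n(c, B) = -1 (n(c, B) = 3 - 4 = -1)
V = -3/2 (V = 3*(-½) = -3/2 ≈ -1.5000)
(V + n(0, 2))*(-30) = (-3/2 - 1)*(-30) = -5/2*(-30) = 75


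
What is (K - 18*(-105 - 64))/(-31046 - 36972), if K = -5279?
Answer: 2237/68018 ≈ 0.032888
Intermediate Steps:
(K - 18*(-105 - 64))/(-31046 - 36972) = (-5279 - 18*(-105 - 64))/(-31046 - 36972) = (-5279 - 18*(-169))/(-68018) = (-5279 + 3042)*(-1/68018) = -2237*(-1/68018) = 2237/68018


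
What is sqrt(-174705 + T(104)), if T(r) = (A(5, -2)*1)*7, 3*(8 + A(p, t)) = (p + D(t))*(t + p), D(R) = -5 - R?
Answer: I*sqrt(174747) ≈ 418.03*I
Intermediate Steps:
A(p, t) = -8 + (p + t)*(-5 + p - t)/3 (A(p, t) = -8 + ((p + (-5 - t))*(t + p))/3 = -8 + ((-5 + p - t)*(p + t))/3 = -8 + ((p + t)*(-5 + p - t))/3 = -8 + (p + t)*(-5 + p - t)/3)
T(r) = -42 (T(r) = ((-8 - 5/3*5 - 5/3*(-2) - 1/3*(-2)**2 + (1/3)*5**2)*1)*7 = ((-8 - 25/3 + 10/3 - 1/3*4 + (1/3)*25)*1)*7 = ((-8 - 25/3 + 10/3 - 4/3 + 25/3)*1)*7 = -6*1*7 = -6*7 = -42)
sqrt(-174705 + T(104)) = sqrt(-174705 - 42) = sqrt(-174747) = I*sqrt(174747)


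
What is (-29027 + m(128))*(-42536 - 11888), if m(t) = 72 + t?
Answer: 1568880648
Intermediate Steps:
(-29027 + m(128))*(-42536 - 11888) = (-29027 + (72 + 128))*(-42536 - 11888) = (-29027 + 200)*(-54424) = -28827*(-54424) = 1568880648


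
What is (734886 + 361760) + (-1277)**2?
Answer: 2727375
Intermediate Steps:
(734886 + 361760) + (-1277)**2 = 1096646 + 1630729 = 2727375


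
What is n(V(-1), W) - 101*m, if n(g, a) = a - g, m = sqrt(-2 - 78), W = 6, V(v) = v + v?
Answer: 8 - 404*I*sqrt(5) ≈ 8.0 - 903.37*I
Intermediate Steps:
V(v) = 2*v
m = 4*I*sqrt(5) (m = sqrt(-80) = 4*I*sqrt(5) ≈ 8.9443*I)
n(V(-1), W) - 101*m = (6 - 2*(-1)) - 404*I*sqrt(5) = (6 - 1*(-2)) - 404*I*sqrt(5) = (6 + 2) - 404*I*sqrt(5) = 8 - 404*I*sqrt(5)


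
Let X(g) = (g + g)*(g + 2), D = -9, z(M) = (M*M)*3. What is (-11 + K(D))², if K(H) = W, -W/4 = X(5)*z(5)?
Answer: 441462121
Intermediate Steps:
z(M) = 3*M² (z(M) = M²*3 = 3*M²)
X(g) = 2*g*(2 + g) (X(g) = (2*g)*(2 + g) = 2*g*(2 + g))
W = -21000 (W = -4*2*5*(2 + 5)*3*5² = -4*2*5*7*3*25 = -280*75 = -4*5250 = -21000)
K(H) = -21000
(-11 + K(D))² = (-11 - 21000)² = (-21011)² = 441462121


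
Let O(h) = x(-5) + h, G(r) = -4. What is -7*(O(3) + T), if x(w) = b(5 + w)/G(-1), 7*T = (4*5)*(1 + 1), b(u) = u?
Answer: -61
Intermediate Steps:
T = 40/7 (T = ((4*5)*(1 + 1))/7 = (20*2)/7 = (1/7)*40 = 40/7 ≈ 5.7143)
x(w) = -5/4 - w/4 (x(w) = (5 + w)/(-4) = (5 + w)*(-1/4) = -5/4 - w/4)
O(h) = h (O(h) = (-5/4 - 1/4*(-5)) + h = (-5/4 + 5/4) + h = 0 + h = h)
-7*(O(3) + T) = -7*(3 + 40/7) = -7*61/7 = -61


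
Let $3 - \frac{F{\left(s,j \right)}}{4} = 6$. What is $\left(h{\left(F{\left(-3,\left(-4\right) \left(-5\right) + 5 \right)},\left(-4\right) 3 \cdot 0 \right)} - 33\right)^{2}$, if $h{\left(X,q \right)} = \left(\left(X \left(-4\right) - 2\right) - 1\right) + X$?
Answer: $0$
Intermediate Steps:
$F{\left(s,j \right)} = -12$ ($F{\left(s,j \right)} = 12 - 24 = -12$)
$h{\left(X,q \right)} = -3 - 3 X$ ($h{\left(X,q \right)} = \left(\left(- 4 X - 2\right) - 1\right) + X = \left(\left(-2 - 4 X\right) - 1\right) + X = \left(-3 - 4 X\right) + X = -3 - 3 X$)
$\left(h{\left(F{\left(-3,\left(-4\right) \left(-5\right) + 5 \right)},\left(-4\right) 3 \cdot 0 \right)} - 33\right)^{2} = \left(\left(-3 - -36\right) - 33\right)^{2} = \left(\left(-3 + 36\right) - 33\right)^{2} = \left(33 - 33\right)^{2} = 0^{2} = 0$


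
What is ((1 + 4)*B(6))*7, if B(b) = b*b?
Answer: 1260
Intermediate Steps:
B(b) = b²
((1 + 4)*B(6))*7 = ((1 + 4)*6²)*7 = (5*36)*7 = 180*7 = 1260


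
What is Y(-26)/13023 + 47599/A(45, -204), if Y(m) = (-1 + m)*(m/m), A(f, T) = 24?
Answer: 68875681/34728 ≈ 1983.3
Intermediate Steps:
Y(m) = -1 + m (Y(m) = (-1 + m)*1 = -1 + m)
Y(-26)/13023 + 47599/A(45, -204) = (-1 - 26)/13023 + 47599/24 = -27*1/13023 + 47599*(1/24) = -3/1447 + 47599/24 = 68875681/34728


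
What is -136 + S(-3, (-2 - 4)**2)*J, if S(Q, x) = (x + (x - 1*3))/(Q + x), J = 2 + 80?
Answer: 390/11 ≈ 35.455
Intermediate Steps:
J = 82
S(Q, x) = (-3 + 2*x)/(Q + x) (S(Q, x) = (x + (x - 3))/(Q + x) = (x + (-3 + x))/(Q + x) = (-3 + 2*x)/(Q + x))
-136 + S(-3, (-2 - 4)**2)*J = -136 + ((-3 + 2*(-2 - 4)**2)/(-3 + (-2 - 4)**2))*82 = -136 + ((-3 + 2*(-6)**2)/(-3 + (-6)**2))*82 = -136 + ((-3 + 2*36)/(-3 + 36))*82 = -136 + ((-3 + 72)/33)*82 = -136 + ((1/33)*69)*82 = -136 + (23/11)*82 = -136 + 1886/11 = 390/11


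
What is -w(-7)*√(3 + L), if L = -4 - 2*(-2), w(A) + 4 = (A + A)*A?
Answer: -94*√3 ≈ -162.81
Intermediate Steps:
w(A) = -4 + 2*A² (w(A) = -4 + (A + A)*A = -4 + (2*A)*A = -4 + 2*A²)
L = 0 (L = -4 + 4 = 0)
-w(-7)*√(3 + L) = -(-4 + 2*(-7)²)*√(3 + 0) = -(-4 + 2*49)*√3 = -(-4 + 98)*√3 = -94*√3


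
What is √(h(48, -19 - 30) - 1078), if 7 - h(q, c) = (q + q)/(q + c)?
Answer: 5*I*√39 ≈ 31.225*I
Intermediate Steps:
h(q, c) = 7 - 2*q/(c + q) (h(q, c) = 7 - (q + q)/(q + c) = 7 - 2*q/(c + q))
√(h(48, -19 - 30) - 1078) = √((5*48 + 7*(-19 - 30))/((-19 - 30) + 48) - 1078) = √((240 + 7*(-49))/(-49 + 48) - 1078) = √((240 - 343)/(-1) - 1078) = √(-1*(-103) - 1078) = √(103 - 1078) = √(-975) = 5*I*√39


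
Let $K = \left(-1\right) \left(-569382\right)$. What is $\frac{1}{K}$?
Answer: $\frac{1}{569382} \approx 1.7563 \cdot 10^{-6}$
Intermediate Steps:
$K = 569382$
$\frac{1}{K} = \frac{1}{569382}$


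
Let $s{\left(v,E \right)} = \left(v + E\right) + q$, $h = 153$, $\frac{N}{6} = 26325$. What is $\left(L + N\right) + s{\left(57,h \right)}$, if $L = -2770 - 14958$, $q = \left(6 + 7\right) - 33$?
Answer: $140412$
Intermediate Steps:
$N = 157950$ ($N = 6 \cdot 26325 = 157950$)
$q = -20$ ($q = 13 - 33 = -20$)
$s{\left(v,E \right)} = -20 + E + v$ ($s{\left(v,E \right)} = \left(v + E\right) - 20 = \left(E + v\right) - 20 = -20 + E + v$)
$L = -17728$ ($L = -2770 - 14958 = -17728$)
$\left(L + N\right) + s{\left(57,h \right)} = \left(-17728 + 157950\right) + \left(-20 + 153 + 57\right) = 140222 + 190 = 140412$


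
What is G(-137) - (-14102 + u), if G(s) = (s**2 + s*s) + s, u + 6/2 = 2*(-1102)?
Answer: 53710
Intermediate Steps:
u = -2207 (u = -3 + 2*(-1102) = -3 - 2204 = -2207)
G(s) = s + 2*s**2 (G(s) = (s**2 + s**2) + s = 2*s**2 + s = s + 2*s**2)
G(-137) - (-14102 + u) = -137*(1 + 2*(-137)) - (-14102 - 2207) = -137*(1 - 274) - 1*(-16309) = -137*(-273) + 16309 = 37401 + 16309 = 53710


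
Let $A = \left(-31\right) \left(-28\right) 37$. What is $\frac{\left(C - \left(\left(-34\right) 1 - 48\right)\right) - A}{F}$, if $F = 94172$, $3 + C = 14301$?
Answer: $- \frac{4434}{23543} \approx -0.18834$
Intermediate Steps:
$C = 14298$ ($C = -3 + 14301 = 14298$)
$A = 32116$ ($A = 868 \cdot 37 = 32116$)
$\frac{\left(C - \left(\left(-34\right) 1 - 48\right)\right) - A}{F} = \frac{\left(14298 - \left(\left(-34\right) 1 - 48\right)\right) - 32116}{94172} = \left(\left(14298 - \left(-34 - 48\right)\right) - 32116\right) \frac{1}{94172} = \left(\left(14298 - -82\right) - 32116\right) \frac{1}{94172} = \left(\left(14298 + 82\right) - 32116\right) \frac{1}{94172} = \left(14380 - 32116\right) \frac{1}{94172} = \left(-17736\right) \frac{1}{94172} = - \frac{4434}{23543}$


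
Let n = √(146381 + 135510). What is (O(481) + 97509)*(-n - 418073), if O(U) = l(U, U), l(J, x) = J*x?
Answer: -137491667510 - 328870*√281891 ≈ -1.3767e+11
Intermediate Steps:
n = √281891 ≈ 530.93
O(U) = U² (O(U) = U*U = U²)
(O(481) + 97509)*(-n - 418073) = (481² + 97509)*(-√281891 - 418073) = (231361 + 97509)*(-418073 - √281891) = 328870*(-418073 - √281891) = -137491667510 - 328870*√281891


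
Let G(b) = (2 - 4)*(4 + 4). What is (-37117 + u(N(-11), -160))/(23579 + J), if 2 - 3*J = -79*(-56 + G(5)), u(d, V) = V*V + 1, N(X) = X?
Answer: -34548/65051 ≈ -0.53109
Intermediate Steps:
u(d, V) = 1 + V² (u(d, V) = V² + 1 = 1 + V²)
G(b) = -16 (G(b) = -2*8 = -16)
J = -5686/3 (J = ⅔ - (-79)*(-56 - 16)/3 = ⅔ - (-79)*(-72)/3 = ⅔ - ⅓*5688 = ⅔ - 1896 = -5686/3 ≈ -1895.3)
(-37117 + u(N(-11), -160))/(23579 + J) = (-37117 + (1 + (-160)²))/(23579 - 5686/3) = (-37117 + (1 + 25600))/(65051/3) = (-37117 + 25601)*(3/65051) = -11516*3/65051 = -34548/65051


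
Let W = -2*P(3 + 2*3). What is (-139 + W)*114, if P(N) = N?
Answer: -17898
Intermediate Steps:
W = -18 (W = -2*(3 + 2*3) = -2*(3 + 6) = -2*9 = -18)
(-139 + W)*114 = (-139 - 18)*114 = -157*114 = -17898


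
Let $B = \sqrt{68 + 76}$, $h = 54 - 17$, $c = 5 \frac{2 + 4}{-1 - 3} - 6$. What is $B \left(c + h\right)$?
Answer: $282$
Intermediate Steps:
$c = - \frac{27}{2}$ ($c = 5 \frac{6}{-4} - 6 = 5 \cdot 6 \left(- \frac{1}{4}\right) - 6 = 5 \left(- \frac{3}{2}\right) - 6 = - \frac{15}{2} - 6 = - \frac{27}{2} \approx -13.5$)
$h = 37$
$B = 12$ ($B = \sqrt{144} = 12$)
$B \left(c + h\right) = 12 \left(- \frac{27}{2} + 37\right) = 12 \cdot \frac{47}{2} = 282$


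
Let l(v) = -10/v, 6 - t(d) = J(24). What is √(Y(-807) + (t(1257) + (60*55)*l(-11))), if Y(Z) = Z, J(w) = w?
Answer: 5*√87 ≈ 46.637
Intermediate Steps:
t(d) = -18 (t(d) = 6 - 1*24 = 6 - 24 = -18)
√(Y(-807) + (t(1257) + (60*55)*l(-11))) = √(-807 + (-18 + (60*55)*(-10/(-11)))) = √(-807 + (-18 + 3300*(-10*(-1/11)))) = √(-807 + (-18 + 3300*(10/11))) = √(-807 + (-18 + 3000)) = √(-807 + 2982) = √2175 = 5*√87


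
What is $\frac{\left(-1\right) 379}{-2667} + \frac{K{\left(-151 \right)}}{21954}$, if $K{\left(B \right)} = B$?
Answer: $\frac{879761}{6505702} \approx 0.13523$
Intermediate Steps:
$\frac{\left(-1\right) 379}{-2667} + \frac{K{\left(-151 \right)}}{21954} = \frac{\left(-1\right) 379}{-2667} - \frac{151}{21954} = \left(-379\right) \left(- \frac{1}{2667}\right) - \frac{151}{21954} = \frac{379}{2667} - \frac{151}{21954} = \frac{879761}{6505702}$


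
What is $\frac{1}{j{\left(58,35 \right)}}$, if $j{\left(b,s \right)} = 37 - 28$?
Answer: $\frac{1}{9} \approx 0.11111$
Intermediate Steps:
$j{\left(b,s \right)} = 9$ ($j{\left(b,s \right)} = 37 - 28 = 9$)
$\frac{1}{j{\left(58,35 \right)}} = \frac{1}{9}$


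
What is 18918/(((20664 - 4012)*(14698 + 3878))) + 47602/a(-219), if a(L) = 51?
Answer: 90892661081/97380896 ≈ 933.37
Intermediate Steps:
18918/(((20664 - 4012)*(14698 + 3878))) + 47602/a(-219) = 18918/(((20664 - 4012)*(14698 + 3878))) + 47602/51 = 18918/((16652*18576)) + 47602*(1/51) = 18918/309327552 + 47602/51 = 18918*(1/309327552) + 47602/51 = 1051/17184864 + 47602/51 = 90892661081/97380896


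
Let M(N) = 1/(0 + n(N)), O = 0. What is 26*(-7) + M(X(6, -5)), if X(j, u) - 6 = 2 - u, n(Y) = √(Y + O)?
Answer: -182 + √13/13 ≈ -181.72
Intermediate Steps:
n(Y) = √Y (n(Y) = √(Y + 0) = √Y)
X(j, u) = 8 - u (X(j, u) = 6 + (2 - u) = 8 - u)
M(N) = N^(-½) (M(N) = 1/(0 + √N) = 1/(√N) = N^(-½))
26*(-7) + M(X(6, -5)) = 26*(-7) + (8 - 1*(-5))^(-½) = -182 + (8 + 5)^(-½) = -182 + 13^(-½) = -182 + √13/13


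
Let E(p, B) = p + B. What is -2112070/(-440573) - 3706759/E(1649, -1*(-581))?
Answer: -1628388016807/982477790 ≈ -1657.4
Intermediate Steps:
E(p, B) = B + p
-2112070/(-440573) - 3706759/E(1649, -1*(-581)) = -2112070/(-440573) - 3706759/(-1*(-581) + 1649) = -2112070*(-1/440573) - 3706759/(581 + 1649) = 2112070/440573 - 3706759/2230 = -1628388016807/982477790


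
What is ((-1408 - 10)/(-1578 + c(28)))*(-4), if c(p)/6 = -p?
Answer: -2836/873 ≈ -3.2486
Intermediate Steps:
c(p) = -6*p (c(p) = 6*(-p) = -6*p)
((-1408 - 10)/(-1578 + c(28)))*(-4) = ((-1408 - 10)/(-1578 - 6*28))*(-4) = -1418/(-1578 - 168)*(-4) = -1418/(-1746)*(-4) = -1418*(-1/1746)*(-4) = (709/873)*(-4) = -2836/873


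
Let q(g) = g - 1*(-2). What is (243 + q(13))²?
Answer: 66564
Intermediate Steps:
q(g) = 2 + g (q(g) = g + 2 = 2 + g)
(243 + q(13))² = (243 + (2 + 13))² = (243 + 15)² = 258² = 66564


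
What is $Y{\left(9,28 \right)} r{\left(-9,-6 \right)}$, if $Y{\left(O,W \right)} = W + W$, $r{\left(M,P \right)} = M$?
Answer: $-504$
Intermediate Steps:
$Y{\left(O,W \right)} = 2 W$
$Y{\left(9,28 \right)} r{\left(-9,-6 \right)} = 2 \cdot 28 \left(-9\right) = 56 \left(-9\right) = -504$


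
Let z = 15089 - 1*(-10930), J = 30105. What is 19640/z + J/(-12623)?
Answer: -535386275/328437837 ≈ -1.6301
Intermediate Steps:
z = 26019 (z = 15089 + 10930 = 26019)
19640/z + J/(-12623) = 19640/26019 + 30105/(-12623) = 19640*(1/26019) + 30105*(-1/12623) = 19640/26019 - 30105/12623 = -535386275/328437837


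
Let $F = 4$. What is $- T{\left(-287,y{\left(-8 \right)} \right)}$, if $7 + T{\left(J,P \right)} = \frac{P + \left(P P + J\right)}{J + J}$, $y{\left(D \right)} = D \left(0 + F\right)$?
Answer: $\frac{4723}{574} \approx 8.2282$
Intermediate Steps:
$y{\left(D \right)} = 4 D$ ($y{\left(D \right)} = D \left(0 + 4\right) = D 4 = 4 D$)
$T{\left(J,P \right)} = -7 + \frac{J + P + P^{2}}{2 J}$ ($T{\left(J,P \right)} = -7 + \frac{P + \left(P P + J\right)}{J + J} = -7 + \frac{P + \left(P^{2} + J\right)}{2 J} = -7 + \left(P + \left(J + P^{2}\right)\right) \frac{1}{2 J} = -7 + \left(J + P + P^{2}\right) \frac{1}{2 J} = -7 + \frac{J + P + P^{2}}{2 J}$)
$- T{\left(-287,y{\left(-8 \right)} \right)} = - \frac{4 \left(-8\right) + \left(4 \left(-8\right)\right)^{2} - -3731}{2 \left(-287\right)} = - \frac{\left(-1\right) \left(-32 + \left(-32\right)^{2} + 3731\right)}{2 \cdot 287} = - \frac{\left(-1\right) \left(-32 + 1024 + 3731\right)}{2 \cdot 287} = - \frac{\left(-1\right) 4723}{2 \cdot 287} = \left(-1\right) \left(- \frac{4723}{574}\right) = \frac{4723}{574}$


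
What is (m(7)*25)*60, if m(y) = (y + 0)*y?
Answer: 73500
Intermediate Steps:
m(y) = y**2 (m(y) = y*y = y**2)
(m(7)*25)*60 = (7**2*25)*60 = (49*25)*60 = 1225*60 = 73500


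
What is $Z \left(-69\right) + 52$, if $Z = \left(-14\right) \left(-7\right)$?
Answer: $-6710$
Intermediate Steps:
$Z = 98$
$Z \left(-69\right) + 52 = 98 \left(-69\right) + 52 = -6762 + 52 = -6710$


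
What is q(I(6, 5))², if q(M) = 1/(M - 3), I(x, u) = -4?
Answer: 1/49 ≈ 0.020408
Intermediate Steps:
q(M) = 1/(-3 + M)
q(I(6, 5))² = (1/(-3 - 4))² = (1/(-7))² = (-⅐)² = 1/49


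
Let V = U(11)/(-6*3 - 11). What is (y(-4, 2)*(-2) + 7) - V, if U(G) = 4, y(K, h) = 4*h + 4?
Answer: -489/29 ≈ -16.862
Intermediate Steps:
y(K, h) = 4 + 4*h
V = -4/29 (V = 4/(-6*3 - 11) = 4/(-18 - 11) = 4/(-29) = 4*(-1/29) = -4/29 ≈ -0.13793)
(y(-4, 2)*(-2) + 7) - V = ((4 + 4*2)*(-2) + 7) - 1*(-4/29) = ((4 + 8)*(-2) + 7) + 4/29 = (12*(-2) + 7) + 4/29 = (-24 + 7) + 4/29 = -17 + 4/29 = -489/29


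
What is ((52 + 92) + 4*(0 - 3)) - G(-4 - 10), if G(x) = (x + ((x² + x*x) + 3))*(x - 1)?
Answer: 5847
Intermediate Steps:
G(x) = (-1 + x)*(3 + x + 2*x²) (G(x) = (x + ((x² + x²) + 3))*(-1 + x) = (x + (2*x² + 3))*(-1 + x) = (x + (3 + 2*x²))*(-1 + x) = (3 + x + 2*x²)*(-1 + x) = (-1 + x)*(3 + x + 2*x²))
((52 + 92) + 4*(0 - 3)) - G(-4 - 10) = ((52 + 92) + 4*(0 - 3)) - (-3 - (-4 - 10)² + 2*(-4 - 10) + 2*(-4 - 10)³) = (144 + 4*(-3)) - (-3 - 1*(-14)² + 2*(-14) + 2*(-14)³) = (144 - 12) - (-3 - 1*196 - 28 + 2*(-2744)) = 132 - (-3 - 196 - 28 - 5488) = 132 - 1*(-5715) = 132 + 5715 = 5847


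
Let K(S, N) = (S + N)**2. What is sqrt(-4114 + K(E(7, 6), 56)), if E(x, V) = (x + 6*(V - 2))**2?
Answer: 5*sqrt(41207) ≈ 1015.0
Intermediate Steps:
E(x, V) = (-12 + x + 6*V)**2 (E(x, V) = (x + 6*(-2 + V))**2 = (x + (-12 + 6*V))**2 = (-12 + x + 6*V)**2)
K(S, N) = (N + S)**2
sqrt(-4114 + K(E(7, 6), 56)) = sqrt(-4114 + (56 + (-12 + 7 + 6*6)**2)**2) = sqrt(-4114 + (56 + (-12 + 7 + 36)**2)**2) = sqrt(-4114 + (56 + 31**2)**2) = sqrt(-4114 + (56 + 961)**2) = sqrt(-4114 + 1017**2) = sqrt(-4114 + 1034289) = sqrt(1030175) = 5*sqrt(41207)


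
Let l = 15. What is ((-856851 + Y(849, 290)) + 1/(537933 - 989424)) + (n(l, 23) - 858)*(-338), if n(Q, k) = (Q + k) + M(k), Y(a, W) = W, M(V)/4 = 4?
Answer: -264036000220/451491 ≈ -5.8481e+5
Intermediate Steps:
M(V) = 16 (M(V) = 4*4 = 16)
n(Q, k) = 16 + Q + k (n(Q, k) = (Q + k) + 16 = 16 + Q + k)
((-856851 + Y(849, 290)) + 1/(537933 - 989424)) + (n(l, 23) - 858)*(-338) = ((-856851 + 290) + 1/(537933 - 989424)) + ((16 + 15 + 23) - 858)*(-338) = (-856561 + 1/(-451491)) + (54 - 858)*(-338) = (-856561 - 1/451491) - 804*(-338) = -386729582452/451491 + 271752 = -264036000220/451491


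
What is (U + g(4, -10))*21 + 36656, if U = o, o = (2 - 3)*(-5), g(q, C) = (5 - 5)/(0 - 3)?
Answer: 36761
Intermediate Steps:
g(q, C) = 0 (g(q, C) = 0/(-3) = 0*(-⅓) = 0)
o = 5 (o = -1*(-5) = 5)
U = 5
(U + g(4, -10))*21 + 36656 = (5 + 0)*21 + 36656 = 5*21 + 36656 = 105 + 36656 = 36761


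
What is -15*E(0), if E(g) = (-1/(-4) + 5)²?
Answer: -6615/16 ≈ -413.44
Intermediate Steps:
E(g) = 441/16 (E(g) = (-1*(-¼) + 5)² = (¼ + 5)² = (21/4)² = 441/16)
-15*E(0) = -15*441/16 = -6615/16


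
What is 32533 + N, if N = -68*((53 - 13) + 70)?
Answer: 25053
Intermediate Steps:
N = -7480 (N = -68*(40 + 70) = -68*110 = -7480)
32533 + N = 32533 - 7480 = 25053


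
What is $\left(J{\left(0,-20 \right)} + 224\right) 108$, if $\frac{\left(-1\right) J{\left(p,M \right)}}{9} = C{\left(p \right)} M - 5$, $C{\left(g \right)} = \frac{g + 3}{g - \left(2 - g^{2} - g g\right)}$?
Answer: $-108$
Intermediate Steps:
$C{\left(g \right)} = \frac{3 + g}{-2 + g + 2 g^{2}}$ ($C{\left(g \right)} = \frac{3 + g}{g + \left(\left(g^{2} + g^{2}\right) - 2\right)} = \frac{3 + g}{g + \left(2 g^{2} - 2\right)} = \frac{3 + g}{g + \left(-2 + 2 g^{2}\right)} = \frac{3 + g}{-2 + g + 2 g^{2}}$)
$J{\left(p,M \right)} = 45 - \frac{9 M \left(3 + p\right)}{-2 + p + 2 p^{2}}$ ($J{\left(p,M \right)} = - 9 \left(\frac{3 + p}{-2 + p + 2 p^{2}} M - 5\right) = - 9 \left(\frac{M \left(3 + p\right)}{-2 + p + 2 p^{2}} - 5\right) = - 9 \left(-5 + \frac{M \left(3 + p\right)}{-2 + p + 2 p^{2}}\right) = 45 - \frac{9 M \left(3 + p\right)}{-2 + p + 2 p^{2}}$)
$\left(J{\left(0,-20 \right)} + 224\right) 108 = \left(\frac{9 \left(-10 + 5 \cdot 0 + 10 \cdot 0^{2} - - 20 \left(3 + 0\right)\right)}{-2 + 0 + 2 \cdot 0^{2}} + 224\right) 108 = \left(\frac{9 \left(-10 + 0 + 10 \cdot 0 - \left(-20\right) 3\right)}{-2 + 0 + 2 \cdot 0} + 224\right) 108 = \left(\frac{9 \left(-10 + 0 + 0 + 60\right)}{-2 + 0 + 0} + 224\right) 108 = \left(9 \frac{1}{-2} \cdot 50 + 224\right) 108 = \left(9 \left(- \frac{1}{2}\right) 50 + 224\right) 108 = \left(-225 + 224\right) 108 = \left(-1\right) 108 = -108$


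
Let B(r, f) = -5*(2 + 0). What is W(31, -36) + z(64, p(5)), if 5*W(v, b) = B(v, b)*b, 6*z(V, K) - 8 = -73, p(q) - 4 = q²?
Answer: 367/6 ≈ 61.167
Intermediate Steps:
p(q) = 4 + q²
z(V, K) = -65/6 (z(V, K) = 4/3 + (⅙)*(-73) = 4/3 - 73/6 = -65/6)
B(r, f) = -10 (B(r, f) = -5*2 = -10)
W(v, b) = -2*b (W(v, b) = (-10*b)/5 = -2*b)
W(31, -36) + z(64, p(5)) = -2*(-36) - 65/6 = 72 - 65/6 = 367/6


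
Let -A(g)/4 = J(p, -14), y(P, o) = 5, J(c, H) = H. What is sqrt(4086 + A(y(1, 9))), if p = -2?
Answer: sqrt(4142) ≈ 64.358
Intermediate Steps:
A(g) = 56 (A(g) = -4*(-14) = 56)
sqrt(4086 + A(y(1, 9))) = sqrt(4086 + 56) = sqrt(4142)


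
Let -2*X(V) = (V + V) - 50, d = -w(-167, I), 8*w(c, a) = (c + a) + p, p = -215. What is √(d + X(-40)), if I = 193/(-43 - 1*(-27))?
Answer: 15*√130/16 ≈ 10.689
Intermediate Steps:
I = -193/16 (I = 193/(-43 + 27) = 193/(-16) = 193*(-1/16) = -193/16 ≈ -12.063)
w(c, a) = -215/8 + a/8 + c/8 (w(c, a) = ((c + a) - 215)/8 = ((a + c) - 215)/8 = (-215 + a + c)/8 = -215/8 + a/8 + c/8)
d = 6305/128 (d = -(-215/8 + (⅛)*(-193/16) + (⅛)*(-167)) = -(-215/8 - 193/128 - 167/8) = -1*(-6305/128) = 6305/128 ≈ 49.258)
X(V) = 25 - V (X(V) = -((V + V) - 50)/2 = -(2*V - 50)/2 = -(-50 + 2*V)/2 = 25 - V)
√(d + X(-40)) = √(6305/128 + (25 - 1*(-40))) = √(6305/128 + (25 + 40)) = √(6305/128 + 65) = √(14625/128) = 15*√130/16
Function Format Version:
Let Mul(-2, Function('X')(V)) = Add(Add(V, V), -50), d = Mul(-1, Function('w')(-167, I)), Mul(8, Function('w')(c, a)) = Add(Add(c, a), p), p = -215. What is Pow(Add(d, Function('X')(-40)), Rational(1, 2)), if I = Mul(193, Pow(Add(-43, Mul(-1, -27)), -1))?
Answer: Mul(Rational(15, 16), Pow(130, Rational(1, 2))) ≈ 10.689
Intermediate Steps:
I = Rational(-193, 16) (I = Mul(193, Pow(Add(-43, 27), -1)) = Mul(193, Pow(-16, -1)) = Mul(193, Rational(-1, 16)) = Rational(-193, 16) ≈ -12.063)
Function('w')(c, a) = Add(Rational(-215, 8), Mul(Rational(1, 8), a), Mul(Rational(1, 8), c)) (Function('w')(c, a) = Mul(Rational(1, 8), Add(Add(c, a), -215)) = Mul(Rational(1, 8), Add(Add(a, c), -215)) = Mul(Rational(1, 8), Add(-215, a, c)) = Add(Rational(-215, 8), Mul(Rational(1, 8), a), Mul(Rational(1, 8), c)))
d = Rational(6305, 128) (d = Mul(-1, Add(Rational(-215, 8), Mul(Rational(1, 8), Rational(-193, 16)), Mul(Rational(1, 8), -167))) = Mul(-1, Add(Rational(-215, 8), Rational(-193, 128), Rational(-167, 8))) = Mul(-1, Rational(-6305, 128)) = Rational(6305, 128) ≈ 49.258)
Function('X')(V) = Add(25, Mul(-1, V)) (Function('X')(V) = Mul(Rational(-1, 2), Add(Add(V, V), -50)) = Mul(Rational(-1, 2), Add(Mul(2, V), -50)) = Mul(Rational(-1, 2), Add(-50, Mul(2, V))) = Add(25, Mul(-1, V)))
Pow(Add(d, Function('X')(-40)), Rational(1, 2)) = Pow(Add(Rational(6305, 128), Add(25, Mul(-1, -40))), Rational(1, 2)) = Pow(Add(Rational(6305, 128), Add(25, 40)), Rational(1, 2)) = Pow(Add(Rational(6305, 128), 65), Rational(1, 2)) = Pow(Rational(14625, 128), Rational(1, 2)) = Mul(Rational(15, 16), Pow(130, Rational(1, 2)))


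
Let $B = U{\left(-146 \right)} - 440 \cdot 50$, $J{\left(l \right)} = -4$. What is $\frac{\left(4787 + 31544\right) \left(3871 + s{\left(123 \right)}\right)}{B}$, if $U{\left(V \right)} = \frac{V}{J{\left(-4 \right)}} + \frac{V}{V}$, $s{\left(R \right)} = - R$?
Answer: $- \frac{272337176}{43925} \approx -6200.0$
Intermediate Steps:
$U{\left(V \right)} = 1 - \frac{V}{4}$ ($U{\left(V \right)} = \frac{V}{-4} + \frac{V}{V} = V \left(- \frac{1}{4}\right) + 1 = - \frac{V}{4} + 1 = 1 - \frac{V}{4}$)
$B = - \frac{43925}{2}$ ($B = \left(1 - - \frac{73}{2}\right) - 440 \cdot 50 = \left(1 + \frac{73}{2}\right) - 22000 = \frac{75}{2} - 22000 = - \frac{43925}{2} \approx -21963.0$)
$\frac{\left(4787 + 31544\right) \left(3871 + s{\left(123 \right)}\right)}{B} = \frac{\left(4787 + 31544\right) \left(3871 - 123\right)}{- \frac{43925}{2}} = 36331 \left(3871 - 123\right) \left(- \frac{2}{43925}\right) = 36331 \cdot 3748 \left(- \frac{2}{43925}\right) = 136168588 \left(- \frac{2}{43925}\right) = - \frac{272337176}{43925}$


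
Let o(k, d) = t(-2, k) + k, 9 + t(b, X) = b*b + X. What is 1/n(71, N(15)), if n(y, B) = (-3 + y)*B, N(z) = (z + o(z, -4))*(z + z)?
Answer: 1/81600 ≈ 1.2255e-5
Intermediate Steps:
t(b, X) = -9 + X + b**2 (t(b, X) = -9 + (b*b + X) = -9 + (b**2 + X) = -9 + (X + b**2) = -9 + X + b**2)
o(k, d) = -5 + 2*k (o(k, d) = (-9 + k + (-2)**2) + k = (-9 + k + 4) + k = (-5 + k) + k = -5 + 2*k)
N(z) = 2*z*(-5 + 3*z) (N(z) = (z + (-5 + 2*z))*(z + z) = (-5 + 3*z)*(2*z) = 2*z*(-5 + 3*z))
n(y, B) = B*(-3 + y)
1/n(71, N(15)) = 1/((2*15*(-5 + 3*15))*(-3 + 71)) = 1/((2*15*(-5 + 45))*68) = 1/((2*15*40)*68) = 1/(1200*68) = 1/81600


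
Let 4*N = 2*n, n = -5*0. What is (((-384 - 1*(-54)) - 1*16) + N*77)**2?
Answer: 119716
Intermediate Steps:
n = 0
N = 0 (N = (2*0)/4 = (1/4)*0 = 0)
(((-384 - 1*(-54)) - 1*16) + N*77)**2 = (((-384 - 1*(-54)) - 1*16) + 0*77)**2 = (((-384 + 54) - 16) + 0)**2 = ((-330 - 16) + 0)**2 = (-346 + 0)**2 = (-346)**2 = 119716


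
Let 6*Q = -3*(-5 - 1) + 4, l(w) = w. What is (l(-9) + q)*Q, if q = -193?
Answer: -2222/3 ≈ -740.67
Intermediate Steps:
Q = 11/3 (Q = (-3*(-5 - 1) + 4)/6 = (-3*(-6) + 4)/6 = (18 + 4)/6 = (⅙)*22 = 11/3 ≈ 3.6667)
(l(-9) + q)*Q = (-9 - 193)*(11/3) = -202*11/3 = -2222/3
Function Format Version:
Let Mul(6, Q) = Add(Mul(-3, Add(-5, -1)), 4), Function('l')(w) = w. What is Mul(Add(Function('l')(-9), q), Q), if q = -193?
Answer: Rational(-2222, 3) ≈ -740.67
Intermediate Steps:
Q = Rational(11, 3) (Q = Mul(Rational(1, 6), Add(Mul(-3, Add(-5, -1)), 4)) = Mul(Rational(1, 6), Add(Mul(-3, -6), 4)) = Mul(Rational(1, 6), Add(18, 4)) = Mul(Rational(1, 6), 22) = Rational(11, 3) ≈ 3.6667)
Mul(Add(Function('l')(-9), q), Q) = Mul(Add(-9, -193), Rational(11, 3)) = Mul(-202, Rational(11, 3)) = Rational(-2222, 3)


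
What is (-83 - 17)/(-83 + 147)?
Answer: -25/16 ≈ -1.5625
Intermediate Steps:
(-83 - 17)/(-83 + 147) = -100/64 = (1/64)*(-100) = -25/16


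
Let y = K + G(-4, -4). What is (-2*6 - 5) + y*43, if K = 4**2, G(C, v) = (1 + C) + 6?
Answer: 800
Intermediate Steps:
G(C, v) = 7 + C
K = 16
y = 19 (y = 16 + (7 - 4) = 16 + 3 = 19)
(-2*6 - 5) + y*43 = (-2*6 - 5) + 19*43 = (-12 - 5) + 817 = -17 + 817 = 800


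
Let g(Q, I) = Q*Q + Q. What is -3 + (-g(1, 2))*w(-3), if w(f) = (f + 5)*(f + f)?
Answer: 21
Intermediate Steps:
g(Q, I) = Q + Q² (g(Q, I) = Q² + Q = Q + Q²)
w(f) = 2*f*(5 + f) (w(f) = (5 + f)*(2*f) = 2*f*(5 + f))
-3 + (-g(1, 2))*w(-3) = -3 + (-(1 + 1))*(2*(-3)*(5 - 3)) = -3 + (-2)*(2*(-3)*2) = -3 - 1*2*(-12) = -3 - 2*(-12) = -3 + 24 = 21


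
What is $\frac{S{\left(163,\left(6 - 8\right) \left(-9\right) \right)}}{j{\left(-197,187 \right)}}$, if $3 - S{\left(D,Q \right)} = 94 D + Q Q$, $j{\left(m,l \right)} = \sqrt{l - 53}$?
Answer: $- \frac{15643 \sqrt{134}}{134} \approx -1351.3$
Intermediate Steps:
$j{\left(m,l \right)} = \sqrt{-53 + l}$
$S{\left(D,Q \right)} = 3 - Q^{2} - 94 D$ ($S{\left(D,Q \right)} = 3 - \left(94 D + Q Q\right) = 3 - \left(94 D + Q^{2}\right) = 3 - \left(Q^{2} + 94 D\right) = 3 - Q^{2} - 94 D$)
$\frac{S{\left(163,\left(6 - 8\right) \left(-9\right) \right)}}{j{\left(-197,187 \right)}} = \frac{3 - \left(\left(6 - 8\right) \left(-9\right)\right)^{2} - 15322}{\sqrt{-53 + 187}} = \frac{3 - \left(\left(-2\right) \left(-9\right)\right)^{2} - 15322}{\sqrt{134}} = \left(3 - 18^{2} - 15322\right) \frac{\sqrt{134}}{134} = \left(3 - 324 - 15322\right) \frac{\sqrt{134}}{134} = - 15643 \frac{\sqrt{134}}{134} = - \frac{15643 \sqrt{134}}{134}$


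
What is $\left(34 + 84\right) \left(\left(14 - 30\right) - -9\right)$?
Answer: $-826$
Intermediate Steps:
$\left(34 + 84\right) \left(\left(14 - 30\right) - -9\right) = 118 \left(-16 + 9\right) = 118 \left(-7\right) = -826$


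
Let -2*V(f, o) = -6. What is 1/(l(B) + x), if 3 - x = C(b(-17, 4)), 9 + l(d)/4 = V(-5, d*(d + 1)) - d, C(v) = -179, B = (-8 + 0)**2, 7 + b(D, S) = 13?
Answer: -1/98 ≈ -0.010204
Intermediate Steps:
V(f, o) = 3 (V(f, o) = -1/2*(-6) = 3)
b(D, S) = 6 (b(D, S) = -7 + 13 = 6)
B = 64 (B = (-8)**2 = 64)
l(d) = -24 - 4*d (l(d) = -36 + 4*(3 - d) = -36 + (12 - 4*d) = -24 - 4*d)
x = 182 (x = 3 - 1*(-179) = 3 + 179 = 182)
1/(l(B) + x) = 1/((-24 - 4*64) + 182) = 1/((-24 - 256) + 182) = 1/(-280 + 182) = 1/(-98) = -1/98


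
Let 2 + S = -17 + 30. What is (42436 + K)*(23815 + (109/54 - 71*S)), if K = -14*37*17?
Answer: 6972311725/9 ≈ 7.7470e+8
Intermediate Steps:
S = 11 (S = -2 + (-17 + 30) = -2 + 13 = 11)
K = -8806 (K = -518*17 = -8806)
(42436 + K)*(23815 + (109/54 - 71*S)) = (42436 - 8806)*(23815 + (109/54 - 71*11)) = 33630*(23815 + (109*(1/54) - 781)) = 33630*(23815 + (109/54 - 781)) = 33630*(23815 - 42065/54) = 33630*(1243945/54) = 6972311725/9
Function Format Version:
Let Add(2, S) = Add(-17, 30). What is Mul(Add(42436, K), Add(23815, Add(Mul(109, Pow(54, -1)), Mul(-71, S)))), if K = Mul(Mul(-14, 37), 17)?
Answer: Rational(6972311725, 9) ≈ 7.7470e+8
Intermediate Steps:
S = 11 (S = Add(-2, Add(-17, 30)) = Add(-2, 13) = 11)
K = -8806 (K = Mul(-518, 17) = -8806)
Mul(Add(42436, K), Add(23815, Add(Mul(109, Pow(54, -1)), Mul(-71, S)))) = Mul(Add(42436, -8806), Add(23815, Add(Mul(109, Pow(54, -1)), Mul(-71, 11)))) = Mul(33630, Add(23815, Add(Mul(109, Rational(1, 54)), -781))) = Mul(33630, Add(23815, Add(Rational(109, 54), -781))) = Mul(33630, Add(23815, Rational(-42065, 54))) = Mul(33630, Rational(1243945, 54)) = Rational(6972311725, 9)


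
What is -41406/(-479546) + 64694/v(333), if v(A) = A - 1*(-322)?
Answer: 15525434927/157051315 ≈ 98.856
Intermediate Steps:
v(A) = 322 + A (v(A) = A + 322 = 322 + A)
-41406/(-479546) + 64694/v(333) = -41406/(-479546) + 64694/(322 + 333) = -41406*(-1/479546) + 64694/655 = 20703/239773 + 64694*(1/655) = 20703/239773 + 64694/655 = 15525434927/157051315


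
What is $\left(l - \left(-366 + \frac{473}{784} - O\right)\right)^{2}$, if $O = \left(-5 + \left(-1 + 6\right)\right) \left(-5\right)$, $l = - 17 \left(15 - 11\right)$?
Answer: $\frac{54363119281}{614656} \approx 88445.0$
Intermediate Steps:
$l = -68$ ($l = \left(-17\right) 4 = -68$)
$O = 0$ ($O = \left(-5 + 5\right) \left(-5\right) = 0 \left(-5\right) = 0$)
$\left(l - \left(-366 + \frac{473}{784} - O\right)\right)^{2} = \left(-68 + \left(\left(\left(164 + 202\right) + 0\right) - \frac{473}{784}\right)\right)^{2} = \left(-68 + \left(\left(366 + 0\right) - \frac{473}{784}\right)\right)^{2} = \left(-68 + \left(366 - \frac{473}{784}\right)\right)^{2} = \left(-68 + \frac{286471}{784}\right)^{2} = \left(\frac{233159}{784}\right)^{2} = \frac{54363119281}{614656}$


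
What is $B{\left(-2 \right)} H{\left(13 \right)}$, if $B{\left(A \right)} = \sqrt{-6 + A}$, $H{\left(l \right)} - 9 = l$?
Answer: $44 i \sqrt{2} \approx 62.225 i$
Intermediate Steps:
$H{\left(l \right)} = 9 + l$
$B{\left(-2 \right)} H{\left(13 \right)} = \sqrt{-6 - 2} \left(9 + 13\right) = \sqrt{-8} \cdot 22 = 2 i \sqrt{2} \cdot 22 = 44 i \sqrt{2}$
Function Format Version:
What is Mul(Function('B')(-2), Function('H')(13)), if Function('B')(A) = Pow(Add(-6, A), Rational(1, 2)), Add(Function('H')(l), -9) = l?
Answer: Mul(44, I, Pow(2, Rational(1, 2))) ≈ Mul(62.225, I)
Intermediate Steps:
Function('H')(l) = Add(9, l)
Mul(Function('B')(-2), Function('H')(13)) = Mul(Pow(Add(-6, -2), Rational(1, 2)), Add(9, 13)) = Mul(Pow(-8, Rational(1, 2)), 22) = Mul(Mul(2, I, Pow(2, Rational(1, 2))), 22) = Mul(44, I, Pow(2, Rational(1, 2)))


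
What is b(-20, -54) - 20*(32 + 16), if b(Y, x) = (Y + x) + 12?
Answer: -1022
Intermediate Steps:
b(Y, x) = 12 + Y + x
b(-20, -54) - 20*(32 + 16) = (12 - 20 - 54) - 20*(32 + 16) = -62 - 20*48 = -62 - 1*960 = -62 - 960 = -1022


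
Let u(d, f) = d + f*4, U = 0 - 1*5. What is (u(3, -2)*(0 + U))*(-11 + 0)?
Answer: -275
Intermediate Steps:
U = -5 (U = 0 - 5 = -5)
u(d, f) = d + 4*f
(u(3, -2)*(0 + U))*(-11 + 0) = ((3 + 4*(-2))*(0 - 5))*(-11 + 0) = ((3 - 8)*(-5))*(-11) = -5*(-5)*(-11) = 25*(-11) = -275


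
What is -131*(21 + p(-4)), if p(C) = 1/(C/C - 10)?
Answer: -24628/9 ≈ -2736.4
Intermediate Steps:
p(C) = -⅑ (p(C) = 1/(1 - 10) = 1/(-9) = -⅑)
-131*(21 + p(-4)) = -131*(21 - ⅑) = -131*188/9 = -24628/9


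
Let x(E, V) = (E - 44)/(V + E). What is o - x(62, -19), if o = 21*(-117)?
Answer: -105669/43 ≈ -2457.4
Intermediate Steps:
o = -2457
x(E, V) = (-44 + E)/(E + V)
o - x(62, -19) = -2457 - (-44 + 62)/(62 - 19) = -2457 - 18/43 = -105669/43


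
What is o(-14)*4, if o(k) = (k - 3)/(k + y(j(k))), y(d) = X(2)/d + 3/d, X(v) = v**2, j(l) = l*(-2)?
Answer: 272/55 ≈ 4.9455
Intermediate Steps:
j(l) = -2*l
y(d) = 7/d (y(d) = 2**2/d + 3/d = 4/d + 3/d = 7/d)
o(k) = (-3 + k)/(k - 7/(2*k)) (o(k) = (k - 3)/(k + 7/((-2*k))) = (-3 + k)/(k + 7*(-1/(2*k))) = (-3 + k)/(k - 7/(2*k)))
o(-14)*4 = (2*(-14)*(-3 - 14)/(-7 + 2*(-14)**2))*4 = (2*(-14)*(-17)/(-7 + 2*196))*4 = (2*(-14)*(-17)/(-7 + 392))*4 = (2*(-14)*(-17)/385)*4 = (2*(-14)*(1/385)*(-17))*4 = (68/55)*4 = 272/55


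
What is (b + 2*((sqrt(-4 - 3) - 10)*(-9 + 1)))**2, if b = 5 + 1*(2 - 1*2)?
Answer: 25433 - 5280*I*sqrt(7) ≈ 25433.0 - 13970.0*I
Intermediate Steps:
b = 5 (b = 5 + 1*(2 - 2) = 5 + 1*0 = 5 + 0 = 5)
(b + 2*((sqrt(-4 - 3) - 10)*(-9 + 1)))**2 = (5 + 2*((sqrt(-4 - 3) - 10)*(-9 + 1)))**2 = (5 + 2*((sqrt(-7) - 10)*(-8)))**2 = (5 + 2*((I*sqrt(7) - 10)*(-8)))**2 = (5 + 2*((-10 + I*sqrt(7))*(-8)))**2 = (5 + 2*(80 - 8*I*sqrt(7)))**2 = (5 + (160 - 16*I*sqrt(7)))**2 = (165 - 16*I*sqrt(7))**2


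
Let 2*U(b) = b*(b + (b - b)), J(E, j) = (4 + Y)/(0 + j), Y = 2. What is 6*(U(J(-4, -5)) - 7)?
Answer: -942/25 ≈ -37.680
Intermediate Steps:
J(E, j) = 6/j (J(E, j) = (4 + 2)/(0 + j) = 6/j)
U(b) = b²/2 (U(b) = (b*(b + (b - b)))/2 = (b*(b + 0))/2 = (b*b)/2 = b²/2)
6*(U(J(-4, -5)) - 7) = 6*((6/(-5))²/2 - 7) = 6*((6*(-⅕))²/2 - 7) = 6*((-6/5)²/2 - 7) = 6*((½)*(36/25) - 7) = 6*(18/25 - 7) = 6*(-157/25) = -942/25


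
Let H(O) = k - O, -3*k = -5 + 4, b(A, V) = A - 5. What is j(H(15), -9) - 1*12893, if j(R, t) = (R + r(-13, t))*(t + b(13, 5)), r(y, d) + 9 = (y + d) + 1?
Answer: -38545/3 ≈ -12848.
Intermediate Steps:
b(A, V) = -5 + A
r(y, d) = -8 + d + y (r(y, d) = -9 + ((y + d) + 1) = -9 + ((d + y) + 1) = -9 + (1 + d + y) = -8 + d + y)
k = ⅓ (k = -(-5 + 4)/3 = -⅓*(-1) = ⅓ ≈ 0.33333)
H(O) = ⅓ - O
j(R, t) = (8 + t)*(-21 + R + t) (j(R, t) = (R + (-8 + t - 13))*(t + (-5 + 13)) = (R + (-21 + t))*(t + 8) = (-21 + R + t)*(8 + t) = (8 + t)*(-21 + R + t))
j(H(15), -9) - 1*12893 = (-168 + (-9)² - 13*(-9) + 8*(⅓ - 1*15) + (⅓ - 1*15)*(-9)) - 1*12893 = (-168 + 81 + 117 + 8*(⅓ - 15) + (⅓ - 15)*(-9)) - 12893 = (-168 + 81 + 117 + 8*(-44/3) - 44/3*(-9)) - 12893 = (-168 + 81 + 117 - 352/3 + 132) - 12893 = 134/3 - 12893 = -38545/3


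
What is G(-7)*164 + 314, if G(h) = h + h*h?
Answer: 7202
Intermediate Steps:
G(h) = h + h²
G(-7)*164 + 314 = -7*(1 - 7)*164 + 314 = -7*(-6)*164 + 314 = 42*164 + 314 = 6888 + 314 = 7202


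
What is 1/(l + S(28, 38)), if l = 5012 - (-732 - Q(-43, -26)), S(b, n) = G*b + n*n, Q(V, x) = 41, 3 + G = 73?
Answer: 1/9189 ≈ 0.00010883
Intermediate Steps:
G = 70 (G = -3 + 73 = 70)
S(b, n) = n² + 70*b (S(b, n) = 70*b + n*n = 70*b + n² = n² + 70*b)
l = 5785 (l = 5012 - (-732 - 1*41) = 5012 - (-732 - 41) = 5012 - 1*(-773) = 5012 + 773 = 5785)
1/(l + S(28, 38)) = 1/(5785 + (38² + 70*28)) = 1/(5785 + (1444 + 1960)) = 1/(5785 + 3404) = 1/9189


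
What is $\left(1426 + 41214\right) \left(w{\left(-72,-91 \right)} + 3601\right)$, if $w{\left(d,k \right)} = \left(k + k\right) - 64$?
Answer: $143057200$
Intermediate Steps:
$w{\left(d,k \right)} = -64 + 2 k$ ($w{\left(d,k \right)} = 2 k - 64 = -64 + 2 k$)
$\left(1426 + 41214\right) \left(w{\left(-72,-91 \right)} + 3601\right) = \left(1426 + 41214\right) \left(\left(-64 + 2 \left(-91\right)\right) + 3601\right) = 42640 \left(\left(-64 - 182\right) + 3601\right) = 42640 \left(-246 + 3601\right) = 42640 \cdot 3355 = 143057200$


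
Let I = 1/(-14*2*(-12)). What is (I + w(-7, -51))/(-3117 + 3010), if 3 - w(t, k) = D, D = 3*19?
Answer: 18143/35952 ≈ 0.50465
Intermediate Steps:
I = 1/336 (I = 1/(-28*(-12)) = 1/336 ≈ 0.0029762)
D = 57
w(t, k) = -54 (w(t, k) = 3 - 1*57 = 3 - 57 = -54)
(I + w(-7, -51))/(-3117 + 3010) = (1/336 - 54)/(-3117 + 3010) = -18143/336/(-107) = -18143/336*(-1/107) = 18143/35952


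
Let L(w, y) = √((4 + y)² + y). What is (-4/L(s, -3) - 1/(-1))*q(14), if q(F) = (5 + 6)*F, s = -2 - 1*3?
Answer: 154 + 308*I*√2 ≈ 154.0 + 435.58*I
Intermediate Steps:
s = -5 (s = -2 - 3 = -5)
q(F) = 11*F
L(w, y) = √(y + (4 + y)²)
(-4/L(s, -3) - 1/(-1))*q(14) = (-4/√(-3 + (4 - 3)²) - 1/(-1))*(11*14) = (-4/√(-3 + 1²) - 1*(-1))*154 = (-4/√(-3 + 1) + 1)*154 = (-4*(-I*√2/2) + 1)*154 = (-(-2)*I*√2 + 1)*154 = (2*I*√2 + 1)*154 = (1 + 2*I*√2)*154 = 154 + 308*I*√2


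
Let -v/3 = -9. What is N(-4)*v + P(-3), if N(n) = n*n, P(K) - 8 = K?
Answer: 437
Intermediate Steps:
P(K) = 8 + K
N(n) = n**2
v = 27 (v = -3*(-9) = 27)
N(-4)*v + P(-3) = (-4)**2*27 + (8 - 3) = 16*27 + 5 = 432 + 5 = 437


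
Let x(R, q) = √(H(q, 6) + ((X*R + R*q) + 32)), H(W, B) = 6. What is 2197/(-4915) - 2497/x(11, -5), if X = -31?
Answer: -2197/4915 + 2497*I*√358/358 ≈ -0.447 + 131.97*I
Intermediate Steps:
x(R, q) = √(38 - 31*R + R*q) (x(R, q) = √(6 + ((-31*R + R*q) + 32)) = √(6 + (32 - 31*R + R*q)) = √(38 - 31*R + R*q))
2197/(-4915) - 2497/x(11, -5) = 2197/(-4915) - 2497/√(38 - 31*11 + 11*(-5)) = 2197*(-1/4915) - 2497/√(38 - 341 - 55) = -2197/4915 - 2497*(-I*√358/358) = -2197/4915 - (-2497)*I*√358/358 = -2197/4915 + 2497*I*√358/358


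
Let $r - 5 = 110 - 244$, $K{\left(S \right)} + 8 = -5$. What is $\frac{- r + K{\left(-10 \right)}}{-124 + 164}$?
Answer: $\frac{29}{10} \approx 2.9$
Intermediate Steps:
$K{\left(S \right)} = -13$ ($K{\left(S \right)} = -8 - 5 = -13$)
$r = -129$ ($r = 5 + \left(110 - 244\right) = 5 - 134 = -129$)
$\frac{- r + K{\left(-10 \right)}}{-124 + 164} = \frac{\left(-1\right) \left(-129\right) - 13}{-124 + 164} = \frac{129 - 13}{40} = 116 \cdot \frac{1}{40} = \frac{29}{10}$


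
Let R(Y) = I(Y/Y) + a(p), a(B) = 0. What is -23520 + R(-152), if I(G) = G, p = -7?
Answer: -23519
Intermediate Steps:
R(Y) = 1 (R(Y) = Y/Y + 0 = 1 + 0 = 1)
-23520 + R(-152) = -23520 + 1 = -23519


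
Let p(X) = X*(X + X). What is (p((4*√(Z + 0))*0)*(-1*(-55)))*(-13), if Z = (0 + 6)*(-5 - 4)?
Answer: 0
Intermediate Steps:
Z = -54 (Z = 6*(-9) = -54)
p(X) = 2*X² (p(X) = X*(2*X) = 2*X²)
(p((4*√(Z + 0))*0)*(-1*(-55)))*(-13) = ((2*((4*√(-54 + 0))*0)²)*(-1*(-55)))*(-13) = ((2*((4*√(-54))*0)²)*55)*(-13) = ((2*((4*(3*I*√6))*0)²)*55)*(-13) = ((2*((12*I*√6)*0)²)*55)*(-13) = ((2*0²)*55)*(-13) = ((2*0)*55)*(-13) = (0*55)*(-13) = 0*(-13) = 0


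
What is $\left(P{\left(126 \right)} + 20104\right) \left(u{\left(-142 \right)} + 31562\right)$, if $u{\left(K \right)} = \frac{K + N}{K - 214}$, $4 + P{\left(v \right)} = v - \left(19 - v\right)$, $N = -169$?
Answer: $\frac{228469375539}{356} \approx 6.4177 \cdot 10^{8}$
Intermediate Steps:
$P{\left(v \right)} = -23 + 2 v$ ($P{\left(v \right)} = -4 + \left(v - \left(19 - v\right)\right) = -4 + \left(v + \left(-19 + v\right)\right) = -4 + \left(-19 + 2 v\right) = -23 + 2 v$)
$u{\left(K \right)} = \frac{-169 + K}{-214 + K}$ ($u{\left(K \right)} = \frac{K - 169}{K - 214} = \frac{-169 + K}{-214 + K}$)
$\left(P{\left(126 \right)} + 20104\right) \left(u{\left(-142 \right)} + 31562\right) = \left(\left(-23 + 2 \cdot 126\right) + 20104\right) \left(\frac{-169 - 142}{-214 - 142} + 31562\right) = \left(\left(-23 + 252\right) + 20104\right) \left(\frac{1}{-356} \left(-311\right) + 31562\right) = \left(229 + 20104\right) \left(\left(- \frac{1}{356}\right) \left(-311\right) + 31562\right) = 20333 \left(\frac{311}{356} + 31562\right) = 20333 \cdot \frac{11236383}{356} = \frac{228469375539}{356}$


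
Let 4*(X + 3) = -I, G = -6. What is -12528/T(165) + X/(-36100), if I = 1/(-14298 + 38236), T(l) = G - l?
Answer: 253245176857/3456647200 ≈ 73.263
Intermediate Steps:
T(l) = -6 - l
I = 1/23938 ≈ 4.1775e-5
X = -287257/95752 (X = -3 + (-1*1/23938)/4 = -3 + (¼)*(-1/23938) = -3 - 1/95752 = -287257/95752 ≈ -3.0000)
-12528/T(165) + X/(-36100) = -12528/(-6 - 1*165) - 287257/95752/(-36100) = -12528/(-6 - 165) - 287257/95752*(-1/36100) = -12528/(-171) + 287257/3456647200 = -12528*(-1/171) + 287257/3456647200 = 1392/19 + 287257/3456647200 = 253245176857/3456647200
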